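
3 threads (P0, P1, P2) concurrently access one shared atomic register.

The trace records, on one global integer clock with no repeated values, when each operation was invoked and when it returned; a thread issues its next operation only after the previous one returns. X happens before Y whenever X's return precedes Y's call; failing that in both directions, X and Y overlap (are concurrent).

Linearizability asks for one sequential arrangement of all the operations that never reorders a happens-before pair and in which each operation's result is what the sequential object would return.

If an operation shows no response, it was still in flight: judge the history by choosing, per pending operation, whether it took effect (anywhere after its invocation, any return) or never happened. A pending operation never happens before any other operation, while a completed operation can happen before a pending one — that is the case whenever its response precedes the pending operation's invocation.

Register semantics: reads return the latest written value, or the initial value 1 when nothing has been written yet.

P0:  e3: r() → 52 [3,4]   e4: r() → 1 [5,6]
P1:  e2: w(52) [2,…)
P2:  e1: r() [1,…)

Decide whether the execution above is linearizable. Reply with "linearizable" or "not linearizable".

already the first 6 events (up to e4's response at time 6) admit no linearization; the first 5 still do
the completed operations (2 total) allow one real-time order; the atomic register replay rejects it
include/drop combinations of the 2 pending operations (e1, e2) were all tried; none helps
take e3, e4 (pending dropped): step 1 already fails, because e3 r() → 52 cannot occur there

not linearizable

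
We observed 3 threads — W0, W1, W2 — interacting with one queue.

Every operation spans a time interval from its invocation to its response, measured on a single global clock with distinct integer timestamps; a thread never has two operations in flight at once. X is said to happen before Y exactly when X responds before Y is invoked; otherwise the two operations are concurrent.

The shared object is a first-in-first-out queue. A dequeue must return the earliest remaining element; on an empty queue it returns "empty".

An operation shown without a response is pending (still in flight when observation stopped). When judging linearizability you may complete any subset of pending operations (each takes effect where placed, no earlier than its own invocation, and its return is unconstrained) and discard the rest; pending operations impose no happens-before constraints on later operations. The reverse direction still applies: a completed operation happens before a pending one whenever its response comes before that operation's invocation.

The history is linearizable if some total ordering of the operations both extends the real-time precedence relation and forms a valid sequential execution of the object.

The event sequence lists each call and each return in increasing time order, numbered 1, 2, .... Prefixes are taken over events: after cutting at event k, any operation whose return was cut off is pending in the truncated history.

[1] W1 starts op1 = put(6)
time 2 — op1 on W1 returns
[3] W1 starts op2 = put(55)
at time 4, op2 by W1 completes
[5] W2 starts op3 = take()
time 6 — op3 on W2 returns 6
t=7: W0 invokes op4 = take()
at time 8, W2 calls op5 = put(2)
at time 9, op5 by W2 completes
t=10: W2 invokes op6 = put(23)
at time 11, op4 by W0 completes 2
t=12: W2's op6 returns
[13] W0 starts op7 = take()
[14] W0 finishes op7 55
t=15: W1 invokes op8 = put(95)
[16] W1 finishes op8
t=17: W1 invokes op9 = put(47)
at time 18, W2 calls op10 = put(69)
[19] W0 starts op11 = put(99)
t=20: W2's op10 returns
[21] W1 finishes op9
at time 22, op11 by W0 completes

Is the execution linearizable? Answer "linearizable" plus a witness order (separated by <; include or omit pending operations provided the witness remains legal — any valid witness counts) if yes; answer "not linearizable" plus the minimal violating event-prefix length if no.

not linearizable — minimal violating prefix: 11 events

through event 10 a valid linearization exists; event 11 (op4 responding at time 11) ends that
the 5 completed operations admit 2 real-time orders; each fails the queue replay
no completion choice of the 1 pending operation (op6) rescues it — every subset was tried
one such order, op1, op2, op3, op4, op5 (pending dropped), breaks at step 4 where op4 take() → 2 is illegal
one such order, op1, op2, op3, op5, op4 (pending dropped), breaks at step 5 where op4 take() → 2 is illegal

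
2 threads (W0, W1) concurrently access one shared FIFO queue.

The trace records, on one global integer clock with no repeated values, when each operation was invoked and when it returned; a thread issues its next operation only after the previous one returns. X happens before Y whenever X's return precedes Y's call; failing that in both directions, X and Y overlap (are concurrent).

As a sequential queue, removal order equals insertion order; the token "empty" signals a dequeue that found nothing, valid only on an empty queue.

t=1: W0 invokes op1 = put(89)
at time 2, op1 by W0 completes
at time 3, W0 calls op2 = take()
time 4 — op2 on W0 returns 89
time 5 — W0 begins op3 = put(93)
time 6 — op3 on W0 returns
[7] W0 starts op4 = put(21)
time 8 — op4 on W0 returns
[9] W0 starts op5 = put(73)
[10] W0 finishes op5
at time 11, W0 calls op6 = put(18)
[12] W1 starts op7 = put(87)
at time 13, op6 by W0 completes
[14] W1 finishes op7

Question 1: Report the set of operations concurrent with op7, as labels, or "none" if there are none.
overlap test against op7 [12,14]: concurrent iff the interval meets 12..14
op1 [1,2]: before
op2 [3,4]: before
op3 [5,6]: before
op4 [7,8]: before
op5 [9,10]: before
op6 [11,13]: concurrent

op6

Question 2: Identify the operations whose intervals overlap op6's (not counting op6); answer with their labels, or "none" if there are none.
op6 spans [11,13]: anything still running between times 11 and 13 counts as concurrent
op1 [1,2]: before
op2 [3,4]: before
op3 [5,6]: before
op4 [7,8]: before
op5 [9,10]: before
op7 [12,14]: concurrent

op7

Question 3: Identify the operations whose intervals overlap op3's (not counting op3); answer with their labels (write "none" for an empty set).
concurrent with op3 ([5,6]): every op whose interval crosses 5..6
op1 [1,2]: before
op2 [3,4]: before
op4 [7,8]: after
op5 [9,10]: after
op6 [11,13]: after
op7 [12,14]: after

none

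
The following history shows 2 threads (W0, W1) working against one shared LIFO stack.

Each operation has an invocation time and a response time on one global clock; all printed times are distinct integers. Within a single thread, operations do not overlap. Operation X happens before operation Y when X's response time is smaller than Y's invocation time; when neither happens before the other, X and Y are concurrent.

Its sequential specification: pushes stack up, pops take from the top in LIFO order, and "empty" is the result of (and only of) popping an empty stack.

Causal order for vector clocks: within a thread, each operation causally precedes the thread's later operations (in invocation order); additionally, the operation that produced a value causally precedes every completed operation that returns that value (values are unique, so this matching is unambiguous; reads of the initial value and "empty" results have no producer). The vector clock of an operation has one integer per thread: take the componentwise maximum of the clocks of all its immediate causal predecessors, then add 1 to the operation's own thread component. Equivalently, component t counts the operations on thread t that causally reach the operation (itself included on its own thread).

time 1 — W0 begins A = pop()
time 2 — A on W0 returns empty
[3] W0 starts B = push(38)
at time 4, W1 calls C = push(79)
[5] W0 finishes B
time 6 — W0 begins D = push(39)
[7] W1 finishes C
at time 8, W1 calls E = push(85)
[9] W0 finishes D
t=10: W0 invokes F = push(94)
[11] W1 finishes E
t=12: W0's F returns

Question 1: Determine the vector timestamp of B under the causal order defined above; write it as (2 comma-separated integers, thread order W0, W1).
no predecessors for C (invoked 4): W1 increments from zero → (0, 1)
no predecessors for A (invoked 1): W0 increments from zero → (1, 0)
VC(E, invoked at 8): max of VC(C)=(0, 1), then +1 on thread W1 → (0, 2)
VC(B, invoked at 3): max of VC(A)=(1, 0), then +1 on thread W0 → (2, 0)
VC(D, invoked at 6): max of VC(B)=(2, 0), then +1 on thread W0 → (3, 0)
VC(F, invoked at 10): max of VC(D)=(3, 0), then +1 on thread W0 → (4, 0)
target: VC(B) = (2, 0)

(2, 0)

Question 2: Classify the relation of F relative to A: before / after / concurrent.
F spans [10,12], A spans [1,2]
resp(A)=2 < inv(F)=10

after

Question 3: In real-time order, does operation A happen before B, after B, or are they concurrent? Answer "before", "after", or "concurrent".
A spans [1,2], B spans [3,5]
resp(A)=2 < inv(B)=3

before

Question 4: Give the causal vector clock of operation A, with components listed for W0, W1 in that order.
VC(C, invoked at 4): no causal predecessors; +1 on W1 → (0, 1)
VC(A, invoked at 1): no causal predecessors; +1 on W0 → (1, 0)
merge at E (invoked 8): VC(C)=(0, 1), own-thread bump on W1 → (0, 2)
merge at B (invoked 3): VC(A)=(1, 0), own-thread bump on W0 → (2, 0)
merge at D (invoked 6): VC(B)=(2, 0), own-thread bump on W0 → (3, 0)
merge at F (invoked 10): VC(D)=(3, 0), own-thread bump on W0 → (4, 0)
target: VC(A) = (1, 0)

(1, 0)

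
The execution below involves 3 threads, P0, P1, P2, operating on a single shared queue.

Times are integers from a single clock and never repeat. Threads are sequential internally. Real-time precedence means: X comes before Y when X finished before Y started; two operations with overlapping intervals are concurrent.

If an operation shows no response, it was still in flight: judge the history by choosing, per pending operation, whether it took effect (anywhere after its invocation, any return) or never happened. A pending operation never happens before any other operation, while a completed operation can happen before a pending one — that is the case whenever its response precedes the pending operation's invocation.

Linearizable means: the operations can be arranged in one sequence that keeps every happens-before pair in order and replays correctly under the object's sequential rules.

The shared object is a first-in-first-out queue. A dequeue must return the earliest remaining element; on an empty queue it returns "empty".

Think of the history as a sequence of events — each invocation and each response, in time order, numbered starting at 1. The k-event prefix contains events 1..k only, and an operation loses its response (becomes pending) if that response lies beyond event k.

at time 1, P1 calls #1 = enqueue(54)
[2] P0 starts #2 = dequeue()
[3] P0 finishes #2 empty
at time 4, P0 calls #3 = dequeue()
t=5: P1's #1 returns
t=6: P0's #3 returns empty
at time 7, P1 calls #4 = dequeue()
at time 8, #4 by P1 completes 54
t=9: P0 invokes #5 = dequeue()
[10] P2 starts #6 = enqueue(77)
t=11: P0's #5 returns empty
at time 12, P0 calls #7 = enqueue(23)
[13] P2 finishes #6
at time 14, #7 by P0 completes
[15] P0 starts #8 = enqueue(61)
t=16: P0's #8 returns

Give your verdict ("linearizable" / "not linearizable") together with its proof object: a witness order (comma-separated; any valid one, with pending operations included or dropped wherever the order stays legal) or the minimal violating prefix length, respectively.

after step 1 (#2 dequeue() → empty): queue <>
after step 2 (#3 dequeue() → empty): queue <>
after step 3 (#1 enqueue(54)): queue <54>
after step 4 (#4 dequeue() → 54): queue <>
after step 5 (#5 dequeue() → empty): queue <>
after step 6 (#6 enqueue(77)): queue <77>
after step 7 (#7 enqueue(23)): queue <77,23>
after step 8 (#8 enqueue(61)): queue <77,23,61>

linearizable — witness: #2, #3, #1, #4, #5, #6, #7, #8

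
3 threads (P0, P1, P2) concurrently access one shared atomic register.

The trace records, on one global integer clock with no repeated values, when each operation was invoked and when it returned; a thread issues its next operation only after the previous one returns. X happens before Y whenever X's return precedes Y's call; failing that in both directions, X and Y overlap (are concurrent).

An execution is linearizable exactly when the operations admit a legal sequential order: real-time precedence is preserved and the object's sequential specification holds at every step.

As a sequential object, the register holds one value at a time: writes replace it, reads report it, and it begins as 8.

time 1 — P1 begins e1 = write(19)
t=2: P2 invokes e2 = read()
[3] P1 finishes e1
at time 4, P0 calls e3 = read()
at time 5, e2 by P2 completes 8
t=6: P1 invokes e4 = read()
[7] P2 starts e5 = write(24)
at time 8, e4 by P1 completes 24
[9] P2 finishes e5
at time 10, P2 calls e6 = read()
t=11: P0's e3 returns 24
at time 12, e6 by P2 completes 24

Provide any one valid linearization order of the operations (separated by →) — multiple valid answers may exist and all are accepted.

step 1: e2 read() → 8 — value 8
step 2: e1 write(19) — value 19
step 3: e5 write(24) — value 24
step 4: e3 read() → 24 — value 24
step 5: e4 read() → 24 — value 24
step 6: e6 read() → 24 — value 24

e2 → e1 → e5 → e3 → e4 → e6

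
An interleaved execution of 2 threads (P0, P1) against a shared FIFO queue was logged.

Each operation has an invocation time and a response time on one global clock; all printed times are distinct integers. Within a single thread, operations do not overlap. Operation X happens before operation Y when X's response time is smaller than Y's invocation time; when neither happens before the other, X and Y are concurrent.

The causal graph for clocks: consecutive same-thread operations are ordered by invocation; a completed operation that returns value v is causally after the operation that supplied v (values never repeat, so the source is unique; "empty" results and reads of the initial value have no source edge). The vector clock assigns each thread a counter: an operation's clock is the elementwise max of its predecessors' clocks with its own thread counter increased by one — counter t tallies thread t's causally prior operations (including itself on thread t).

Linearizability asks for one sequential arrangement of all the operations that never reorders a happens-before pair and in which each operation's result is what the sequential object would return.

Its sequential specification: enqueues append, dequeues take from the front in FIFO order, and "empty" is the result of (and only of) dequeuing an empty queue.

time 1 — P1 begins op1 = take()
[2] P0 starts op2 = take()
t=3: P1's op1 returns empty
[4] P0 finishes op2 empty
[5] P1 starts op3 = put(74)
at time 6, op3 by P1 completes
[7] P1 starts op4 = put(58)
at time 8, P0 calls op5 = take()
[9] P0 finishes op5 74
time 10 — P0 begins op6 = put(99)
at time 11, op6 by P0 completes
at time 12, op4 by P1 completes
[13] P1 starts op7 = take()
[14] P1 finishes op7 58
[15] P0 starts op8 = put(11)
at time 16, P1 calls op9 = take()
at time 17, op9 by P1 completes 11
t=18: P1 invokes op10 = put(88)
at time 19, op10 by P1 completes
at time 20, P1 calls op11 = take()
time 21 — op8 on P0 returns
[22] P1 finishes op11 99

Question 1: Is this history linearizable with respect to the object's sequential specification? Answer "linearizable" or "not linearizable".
events 1..16 are fine; event 17 — the response of op9 at time 17 — makes the prefix non-linearizable
all 6 real-time-respecting orders fail — 8 completed FIFO queue operations, no legal replay
every completion of the 1 pending operation (op8) was checked; none linearizes
sample order op1, op2, op3, op4, op5, op6, op7, op9 (pending dropped) stalls at step 8 — op9 take() → 11 has no legal effect
sample order op1, op2, op3, op5, op4, op6, op7, op9 (pending dropped) stalls at step 8 — op9 take() → 11 has no legal effect

not linearizable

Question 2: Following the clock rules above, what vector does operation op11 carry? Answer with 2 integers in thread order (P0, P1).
Answer: (4, 7)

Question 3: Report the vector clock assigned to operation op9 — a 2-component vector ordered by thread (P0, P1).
Answer: (4, 5)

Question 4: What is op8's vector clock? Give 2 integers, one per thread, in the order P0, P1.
Answer: (4, 2)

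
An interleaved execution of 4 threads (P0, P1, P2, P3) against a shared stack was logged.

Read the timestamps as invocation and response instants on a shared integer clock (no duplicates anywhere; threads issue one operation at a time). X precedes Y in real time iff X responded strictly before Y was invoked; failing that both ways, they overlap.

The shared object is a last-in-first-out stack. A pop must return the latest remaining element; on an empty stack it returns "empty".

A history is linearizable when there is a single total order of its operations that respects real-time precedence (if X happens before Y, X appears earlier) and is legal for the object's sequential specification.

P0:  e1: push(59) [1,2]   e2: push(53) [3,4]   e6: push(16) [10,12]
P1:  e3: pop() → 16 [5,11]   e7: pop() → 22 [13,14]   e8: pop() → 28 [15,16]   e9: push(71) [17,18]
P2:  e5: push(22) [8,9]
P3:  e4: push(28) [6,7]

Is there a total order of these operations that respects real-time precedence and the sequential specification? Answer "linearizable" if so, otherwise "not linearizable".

linearizable

one valid linearization: e1, e2, e4, e5, e6, e3, e7, e8, e9
1. e1 push(59), leaving stack <59>
2. e2 push(53), leaving stack <59,53>
3. e4 push(28), leaving stack <59,53,28>
4. e5 push(22), leaving stack <59,53,28,22>
5. e6 push(16), leaving stack <59,53,28,22,16>
6. e3 pop() → 16, leaving stack <59,53,28,22>
7. e7 pop() → 22, leaving stack <59,53,28>
8. e8 pop() → 28, leaving stack <59,53>
9. e9 push(71), leaving stack <59,53,71>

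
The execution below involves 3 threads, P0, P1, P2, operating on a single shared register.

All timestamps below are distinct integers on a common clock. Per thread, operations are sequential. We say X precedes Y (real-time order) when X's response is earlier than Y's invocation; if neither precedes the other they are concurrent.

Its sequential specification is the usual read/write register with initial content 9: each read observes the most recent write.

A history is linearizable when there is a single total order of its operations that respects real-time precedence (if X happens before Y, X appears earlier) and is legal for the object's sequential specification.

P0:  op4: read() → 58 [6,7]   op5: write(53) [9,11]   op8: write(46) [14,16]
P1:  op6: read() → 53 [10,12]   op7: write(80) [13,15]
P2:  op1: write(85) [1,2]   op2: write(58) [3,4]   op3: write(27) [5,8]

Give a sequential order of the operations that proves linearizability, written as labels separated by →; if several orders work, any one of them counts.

after step 1 (op1 write(85)): value 85
after step 2 (op2 write(58)): value 58
after step 3 (op4 read() → 58): value 58
after step 4 (op3 write(27)): value 27
after step 5 (op5 write(53)): value 53
after step 6 (op6 read() → 53): value 53
after step 7 (op7 write(80)): value 80
after step 8 (op8 write(46)): value 46

op1 → op2 → op4 → op3 → op5 → op6 → op7 → op8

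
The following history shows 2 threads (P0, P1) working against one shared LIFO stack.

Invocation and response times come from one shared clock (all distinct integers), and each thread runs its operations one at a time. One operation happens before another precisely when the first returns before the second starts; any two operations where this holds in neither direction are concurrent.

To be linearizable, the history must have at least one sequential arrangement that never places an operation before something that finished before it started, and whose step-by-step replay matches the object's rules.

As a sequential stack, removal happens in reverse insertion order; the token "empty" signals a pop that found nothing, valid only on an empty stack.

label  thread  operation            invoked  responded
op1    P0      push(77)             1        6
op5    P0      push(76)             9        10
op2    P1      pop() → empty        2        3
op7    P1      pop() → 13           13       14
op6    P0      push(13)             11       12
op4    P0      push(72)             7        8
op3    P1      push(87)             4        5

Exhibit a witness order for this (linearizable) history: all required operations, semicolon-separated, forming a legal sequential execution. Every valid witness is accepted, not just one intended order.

after step 1 (op2 pop() → empty): stack <>
after step 2 (op1 push(77)): stack <77>
after step 3 (op3 push(87)): stack <77,87>
after step 4 (op4 push(72)): stack <77,87,72>
after step 5 (op5 push(76)): stack <77,87,72,76>
after step 6 (op6 push(13)): stack <77,87,72,76,13>
after step 7 (op7 pop() → 13): stack <77,87,72,76>

op2; op1; op3; op4; op5; op6; op7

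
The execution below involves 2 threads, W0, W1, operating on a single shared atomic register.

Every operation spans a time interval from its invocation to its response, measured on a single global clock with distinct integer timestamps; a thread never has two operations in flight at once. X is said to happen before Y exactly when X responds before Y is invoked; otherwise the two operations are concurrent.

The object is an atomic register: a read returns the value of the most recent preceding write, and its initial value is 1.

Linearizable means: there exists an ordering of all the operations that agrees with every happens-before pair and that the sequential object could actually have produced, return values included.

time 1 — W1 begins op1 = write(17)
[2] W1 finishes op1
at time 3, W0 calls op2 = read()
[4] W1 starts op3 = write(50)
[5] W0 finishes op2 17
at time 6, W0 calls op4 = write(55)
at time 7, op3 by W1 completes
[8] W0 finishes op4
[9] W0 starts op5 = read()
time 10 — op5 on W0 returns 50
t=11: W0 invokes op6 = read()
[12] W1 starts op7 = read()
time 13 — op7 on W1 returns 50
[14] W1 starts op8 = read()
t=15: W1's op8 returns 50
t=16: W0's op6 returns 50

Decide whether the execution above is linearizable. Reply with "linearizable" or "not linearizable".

a witness: op1, op2, op4, op3, op5, op6, op7, op8
after step 1 (op1 write(17)): value 17
after step 2 (op2 read() → 17): value 17
after step 3 (op4 write(55)): value 55
after step 4 (op3 write(50)): value 50
after step 5 (op5 read() → 50): value 50
after step 6 (op6 read() → 50): value 50
after step 7 (op7 read() → 50): value 50
after step 8 (op8 read() → 50): value 50

linearizable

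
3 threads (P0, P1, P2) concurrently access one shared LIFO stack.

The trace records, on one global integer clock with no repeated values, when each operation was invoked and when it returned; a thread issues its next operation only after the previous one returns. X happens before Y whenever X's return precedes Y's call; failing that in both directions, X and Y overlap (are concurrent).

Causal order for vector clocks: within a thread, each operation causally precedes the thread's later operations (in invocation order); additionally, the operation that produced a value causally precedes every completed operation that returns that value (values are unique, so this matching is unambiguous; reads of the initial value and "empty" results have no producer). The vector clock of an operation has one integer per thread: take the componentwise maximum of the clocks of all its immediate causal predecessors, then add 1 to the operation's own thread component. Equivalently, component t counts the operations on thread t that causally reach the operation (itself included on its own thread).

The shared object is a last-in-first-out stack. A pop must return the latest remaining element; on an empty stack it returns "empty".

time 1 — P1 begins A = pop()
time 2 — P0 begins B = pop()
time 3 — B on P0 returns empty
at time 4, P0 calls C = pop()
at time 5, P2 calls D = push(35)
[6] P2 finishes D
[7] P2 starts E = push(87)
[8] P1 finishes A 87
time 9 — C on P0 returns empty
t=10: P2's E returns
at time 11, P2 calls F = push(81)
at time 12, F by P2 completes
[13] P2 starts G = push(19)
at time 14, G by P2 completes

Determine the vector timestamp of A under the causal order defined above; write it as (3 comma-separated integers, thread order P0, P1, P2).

D (invocation 5): nothing precedes it; P2's component alone gives (0, 0, 1)
B (invocation 2): nothing precedes it; P0's component alone gives (1, 0, 0)
E, invoked 7, takes VC(D)=(0, 0, 1) under max, adds 1 for P2 → (0, 0, 2)
C, invoked 4, takes VC(B)=(1, 0, 0) under max, adds 1 for P0 → (2, 0, 0)
F, invoked 11, takes VC(E)=(0, 0, 2) under max, adds 1 for P2 → (0, 0, 3)
A, invoked 1, takes VC(E)=(0, 0, 2) under max, adds 1 for P1 → (0, 1, 2)
G, invoked 13, takes VC(F)=(0, 0, 3) under max, adds 1 for P2 → (0, 0, 4)
target: VC(A) = (0, 1, 2)

(0, 1, 2)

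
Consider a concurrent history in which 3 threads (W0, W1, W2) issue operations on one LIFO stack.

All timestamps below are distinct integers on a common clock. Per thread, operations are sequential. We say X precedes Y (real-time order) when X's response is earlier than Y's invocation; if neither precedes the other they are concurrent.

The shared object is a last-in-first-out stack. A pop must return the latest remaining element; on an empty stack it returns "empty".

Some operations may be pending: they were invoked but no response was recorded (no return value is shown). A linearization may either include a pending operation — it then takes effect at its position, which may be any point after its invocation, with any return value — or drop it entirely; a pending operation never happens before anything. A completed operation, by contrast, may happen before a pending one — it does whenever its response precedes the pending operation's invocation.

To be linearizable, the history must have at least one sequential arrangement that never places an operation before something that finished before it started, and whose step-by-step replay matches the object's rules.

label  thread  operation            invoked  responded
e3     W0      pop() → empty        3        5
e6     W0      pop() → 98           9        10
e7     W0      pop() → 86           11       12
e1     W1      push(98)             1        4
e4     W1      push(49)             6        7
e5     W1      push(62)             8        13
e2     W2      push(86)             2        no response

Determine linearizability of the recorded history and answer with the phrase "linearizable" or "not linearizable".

not linearizable

cut after 9 events: linearizable; cut after 10 events (e6 responds, time 10): not linearizable
every one of the 2 real-time-consistent orders over 4 completed LIFO stack ops fails the sequential spec
include/drop combinations of the 2 pending operations (e2, e5) were all tried; none helps
sample order e1, e3, e4, e6 (pending dropped) stalls at step 2 — e3 pop() → empty has no legal effect
sample order e3, e1, e4, e6 (pending dropped) stalls at step 4 — e6 pop() → 98 has no legal effect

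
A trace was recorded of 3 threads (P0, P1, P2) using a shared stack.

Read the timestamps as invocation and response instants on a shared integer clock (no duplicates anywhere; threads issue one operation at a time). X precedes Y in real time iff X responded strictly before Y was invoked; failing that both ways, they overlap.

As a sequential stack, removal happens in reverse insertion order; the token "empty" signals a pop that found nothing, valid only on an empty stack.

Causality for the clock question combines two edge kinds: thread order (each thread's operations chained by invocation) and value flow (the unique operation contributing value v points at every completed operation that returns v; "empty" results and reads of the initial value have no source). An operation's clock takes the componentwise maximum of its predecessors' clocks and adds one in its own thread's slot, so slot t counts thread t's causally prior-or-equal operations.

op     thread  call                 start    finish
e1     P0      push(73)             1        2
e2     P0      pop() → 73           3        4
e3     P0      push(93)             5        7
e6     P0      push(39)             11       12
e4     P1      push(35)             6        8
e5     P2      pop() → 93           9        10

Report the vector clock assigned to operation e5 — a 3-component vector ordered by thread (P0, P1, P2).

root op e4, invoked 6: fresh clock plus P1's own tick → (0, 1, 0)
root op e1, invoked 1: fresh clock plus P0's own tick → (1, 0, 0)
e2, invoked 3, takes VC(e1)=(1, 0, 0) under max, adds 1 for P0 → (2, 0, 0)
e3, invoked 5, takes VC(e2)=(2, 0, 0) under max, adds 1 for P0 → (3, 0, 0)
e5, invoked 9, takes VC(e3)=(3, 0, 0) under max, adds 1 for P2 → (3, 0, 1)
e6, invoked 11, takes VC(e3)=(3, 0, 0) under max, adds 1 for P0 → (4, 0, 0)
target: VC(e5) = (3, 0, 1)

(3, 0, 1)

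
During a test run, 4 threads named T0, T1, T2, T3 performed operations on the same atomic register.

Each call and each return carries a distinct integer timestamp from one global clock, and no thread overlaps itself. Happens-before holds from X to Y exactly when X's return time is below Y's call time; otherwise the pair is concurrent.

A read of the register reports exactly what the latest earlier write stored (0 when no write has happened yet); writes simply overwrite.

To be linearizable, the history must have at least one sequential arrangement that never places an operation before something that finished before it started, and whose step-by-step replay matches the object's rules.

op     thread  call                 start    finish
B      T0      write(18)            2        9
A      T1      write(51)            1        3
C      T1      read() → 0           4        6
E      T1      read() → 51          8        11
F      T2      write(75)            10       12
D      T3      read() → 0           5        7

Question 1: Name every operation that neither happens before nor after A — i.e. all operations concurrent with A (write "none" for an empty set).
Answer: B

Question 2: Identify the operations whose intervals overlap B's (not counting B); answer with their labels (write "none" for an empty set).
Answer: A, C, D, E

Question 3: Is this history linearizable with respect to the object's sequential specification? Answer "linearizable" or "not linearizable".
events 1..5 are fine; event 6 — the response of C at time 6 — makes the prefix non-linearizable
one real-time candidate order over the 2 completed operations — the atomic register replay rejects it
include/drop combinations of the 2 pending operations (B, D) were all tried; none helps
for example A, C (pending dropped) fails at step 2: C read() → 0 is not legal there

not linearizable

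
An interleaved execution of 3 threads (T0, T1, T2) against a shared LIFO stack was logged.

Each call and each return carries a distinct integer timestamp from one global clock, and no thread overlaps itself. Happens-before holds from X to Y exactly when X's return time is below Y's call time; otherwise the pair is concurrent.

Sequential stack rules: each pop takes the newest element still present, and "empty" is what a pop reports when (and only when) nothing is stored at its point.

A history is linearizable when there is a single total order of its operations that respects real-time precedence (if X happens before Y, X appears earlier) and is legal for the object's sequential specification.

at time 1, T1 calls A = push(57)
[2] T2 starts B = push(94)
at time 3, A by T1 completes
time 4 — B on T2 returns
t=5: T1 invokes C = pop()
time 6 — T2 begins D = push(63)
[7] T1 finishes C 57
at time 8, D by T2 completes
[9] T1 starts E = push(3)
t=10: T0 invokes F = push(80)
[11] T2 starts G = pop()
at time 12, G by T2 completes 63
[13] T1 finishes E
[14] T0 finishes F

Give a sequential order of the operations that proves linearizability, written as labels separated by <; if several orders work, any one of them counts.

1. B push(94), leaving stack <94>
2. A push(57), leaving stack <94,57>
3. C pop() → 57, leaving stack <94>
4. D push(63), leaving stack <94,63>
5. G pop() → 63, leaving stack <94>
6. E push(3), leaving stack <94,3>
7. F push(80), leaving stack <94,3,80>

B < A < C < D < G < E < F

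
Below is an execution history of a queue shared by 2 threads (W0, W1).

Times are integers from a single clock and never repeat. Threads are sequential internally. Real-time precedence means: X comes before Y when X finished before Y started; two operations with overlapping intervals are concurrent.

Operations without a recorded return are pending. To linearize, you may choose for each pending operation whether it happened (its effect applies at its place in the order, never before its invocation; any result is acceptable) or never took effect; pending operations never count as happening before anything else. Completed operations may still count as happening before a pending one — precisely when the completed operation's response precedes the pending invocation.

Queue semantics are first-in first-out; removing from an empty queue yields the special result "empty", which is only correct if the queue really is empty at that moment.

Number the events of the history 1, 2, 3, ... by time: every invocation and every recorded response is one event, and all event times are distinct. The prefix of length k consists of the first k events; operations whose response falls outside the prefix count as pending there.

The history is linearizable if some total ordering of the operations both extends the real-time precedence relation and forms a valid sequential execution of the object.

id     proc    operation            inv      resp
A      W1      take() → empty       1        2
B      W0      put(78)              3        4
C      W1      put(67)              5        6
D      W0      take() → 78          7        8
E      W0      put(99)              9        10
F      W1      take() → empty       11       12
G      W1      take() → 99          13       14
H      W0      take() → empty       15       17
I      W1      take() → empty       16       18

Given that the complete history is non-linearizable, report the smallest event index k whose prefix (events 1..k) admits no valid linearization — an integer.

12

one valid order for events 1..11 is A, B, C, D, E:
after step 1 (A take() → empty): queue <>
after step 2 (B put(78)): queue <78>
after step 3 (C put(67)): queue <78,67>
after step 4 (D take() → 78): queue <67>
after step 5 (E put(99)): queue <67,99>
once event 12 joins (F's response, time 12), exhaustive search finds no witness
take A, B, C, D, E, F: step 6 already fails, because F take() → empty cannot occur there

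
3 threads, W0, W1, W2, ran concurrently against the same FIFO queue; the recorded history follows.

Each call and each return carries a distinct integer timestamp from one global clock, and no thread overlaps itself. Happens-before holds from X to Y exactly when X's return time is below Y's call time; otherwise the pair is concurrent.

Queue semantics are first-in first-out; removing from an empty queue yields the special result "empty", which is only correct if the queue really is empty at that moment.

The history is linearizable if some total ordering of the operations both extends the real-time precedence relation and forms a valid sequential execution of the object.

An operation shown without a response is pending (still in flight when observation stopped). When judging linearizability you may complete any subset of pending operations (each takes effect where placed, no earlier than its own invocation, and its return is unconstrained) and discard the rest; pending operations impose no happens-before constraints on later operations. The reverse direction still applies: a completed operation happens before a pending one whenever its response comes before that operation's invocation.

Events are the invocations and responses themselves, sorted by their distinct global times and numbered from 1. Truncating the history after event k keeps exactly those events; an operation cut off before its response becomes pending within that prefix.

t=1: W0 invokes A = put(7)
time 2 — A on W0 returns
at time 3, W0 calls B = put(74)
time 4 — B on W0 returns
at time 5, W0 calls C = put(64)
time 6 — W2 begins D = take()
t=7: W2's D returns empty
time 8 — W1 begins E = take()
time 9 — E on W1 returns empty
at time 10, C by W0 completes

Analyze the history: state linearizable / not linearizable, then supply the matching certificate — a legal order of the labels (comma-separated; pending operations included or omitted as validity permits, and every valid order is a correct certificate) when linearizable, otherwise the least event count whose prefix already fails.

not linearizable — minimal violating prefix: 7 events

the violation lands at event 7, D's response at time 7: events 1..6 linearize, events 1..7 do not
a single order respects real time; the 3 completed FIFO queue operations fail replay along it
every completion of the 1 pending operation (C) was checked; none linearizes
one such order, A, B, D (pending dropped), breaks at step 3 where D take() → empty is illegal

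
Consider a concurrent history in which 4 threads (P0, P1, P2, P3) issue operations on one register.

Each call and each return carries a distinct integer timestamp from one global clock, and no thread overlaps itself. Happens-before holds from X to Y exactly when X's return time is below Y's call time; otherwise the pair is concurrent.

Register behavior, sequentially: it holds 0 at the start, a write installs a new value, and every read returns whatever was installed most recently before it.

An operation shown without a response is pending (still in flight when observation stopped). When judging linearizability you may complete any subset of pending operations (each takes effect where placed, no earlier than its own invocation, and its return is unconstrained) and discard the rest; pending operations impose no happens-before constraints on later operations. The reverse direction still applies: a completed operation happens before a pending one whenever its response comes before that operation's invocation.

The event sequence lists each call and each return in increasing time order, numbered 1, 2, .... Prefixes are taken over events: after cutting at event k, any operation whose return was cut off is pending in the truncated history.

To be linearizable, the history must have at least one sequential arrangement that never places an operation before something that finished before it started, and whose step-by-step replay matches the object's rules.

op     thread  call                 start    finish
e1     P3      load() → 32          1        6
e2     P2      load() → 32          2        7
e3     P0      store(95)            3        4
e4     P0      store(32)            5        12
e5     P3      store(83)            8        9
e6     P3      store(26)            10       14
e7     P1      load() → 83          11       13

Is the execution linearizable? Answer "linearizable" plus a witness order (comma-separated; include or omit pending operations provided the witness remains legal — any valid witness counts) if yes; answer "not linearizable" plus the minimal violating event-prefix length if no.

linearizable — witness: e3, e4, e1, e2, e5, e7, e6

after step 1 (e3 store(95)): value 95
after step 2 (e4 store(32)): value 32
after step 3 (e1 load() → 32): value 32
after step 4 (e2 load() → 32): value 32
after step 5 (e5 store(83)): value 83
after step 6 (e7 load() → 83): value 83
after step 7 (e6 store(26)): value 26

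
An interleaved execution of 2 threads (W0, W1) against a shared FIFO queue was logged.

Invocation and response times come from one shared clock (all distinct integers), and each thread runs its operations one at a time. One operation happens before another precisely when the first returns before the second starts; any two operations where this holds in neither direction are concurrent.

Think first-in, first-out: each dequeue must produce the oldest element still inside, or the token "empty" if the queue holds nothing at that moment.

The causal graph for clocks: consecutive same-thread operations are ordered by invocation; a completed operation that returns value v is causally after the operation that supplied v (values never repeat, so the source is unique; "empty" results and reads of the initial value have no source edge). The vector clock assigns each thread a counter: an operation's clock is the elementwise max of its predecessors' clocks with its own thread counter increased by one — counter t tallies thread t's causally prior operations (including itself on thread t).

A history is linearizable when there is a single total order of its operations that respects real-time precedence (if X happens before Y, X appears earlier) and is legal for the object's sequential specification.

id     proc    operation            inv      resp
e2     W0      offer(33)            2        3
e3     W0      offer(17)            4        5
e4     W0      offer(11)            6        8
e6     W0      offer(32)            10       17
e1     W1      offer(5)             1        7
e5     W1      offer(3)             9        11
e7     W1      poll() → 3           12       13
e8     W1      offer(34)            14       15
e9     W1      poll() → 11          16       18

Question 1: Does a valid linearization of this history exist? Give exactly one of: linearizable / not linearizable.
not linearizable

the violation lands at event 13, e7's response at time 13: events 1..12 linearize, events 1..13 do not
real-time-consistent orders of the 6 completed operations: 4 — all fail the FIFO queue replay
every completion of the 1 pending operation (e6) was checked; none linearizes
sample order e1, e2, e3, e4, e5, e7 (pending dropped) stalls at step 6 — e7 poll() → 3 has no legal effect
sample order e2, e1, e3, e4, e5, e7 (pending dropped) stalls at step 6 — e7 poll() → 3 has no legal effect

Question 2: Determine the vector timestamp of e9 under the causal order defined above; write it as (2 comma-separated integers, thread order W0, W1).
Answer: (3, 5)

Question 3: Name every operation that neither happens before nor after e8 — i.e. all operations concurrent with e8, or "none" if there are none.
Answer: e6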